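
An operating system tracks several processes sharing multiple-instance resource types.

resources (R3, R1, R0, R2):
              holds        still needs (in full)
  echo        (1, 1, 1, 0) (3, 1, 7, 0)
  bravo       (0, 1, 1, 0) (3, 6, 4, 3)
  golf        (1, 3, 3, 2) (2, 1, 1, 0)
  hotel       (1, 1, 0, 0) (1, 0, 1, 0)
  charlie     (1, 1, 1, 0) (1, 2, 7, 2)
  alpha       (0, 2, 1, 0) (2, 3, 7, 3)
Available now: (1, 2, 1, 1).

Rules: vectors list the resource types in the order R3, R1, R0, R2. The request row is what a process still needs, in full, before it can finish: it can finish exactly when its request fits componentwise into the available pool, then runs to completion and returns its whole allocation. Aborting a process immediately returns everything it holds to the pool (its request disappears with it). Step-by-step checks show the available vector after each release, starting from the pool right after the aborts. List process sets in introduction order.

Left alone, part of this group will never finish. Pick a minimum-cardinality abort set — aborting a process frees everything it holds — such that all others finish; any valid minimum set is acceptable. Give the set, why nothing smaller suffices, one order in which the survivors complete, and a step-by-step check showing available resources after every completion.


Minimum abort set: echo and charlie.
Key observation: alpha could never have finished before the abort; with (2, 2, 2, 0) returned by echo and charlie, it fits at step 4.
Minimality, checking each single-abort alternative: echo alone leaves charlie blocked (short on R0); bravo alone leaves echo blocked (short on R0); golf alone leaves echo blocked (short on R0); hotel alone leaves echo blocked (short on R0); charlie alone leaves echo blocked (short on R0); alpha alone leaves echo blocked (short on R0).
The survivors complete as golf, bravo, hotel, alpha. Verifying each step (starting from the post-abort pool):
  pool = (3, 4, 3, 1)
  golf: need (2, 1, 1, 0) fits (3, 4, 3, 1); releases (1, 3, 3, 2), pool now (4, 7, 6, 3)
  bravo: need (3, 6, 4, 3) fits (4, 7, 6, 3); releases (0, 1, 1, 0), pool now (4, 8, 7, 3)
  hotel: need (1, 0, 1, 0) fits (4, 8, 7, 3); releases (1, 1, 0, 0), pool now (5, 9, 7, 3)
  alpha: need (2, 3, 7, 3) fits (5, 9, 7, 3); releases (0, 2, 1, 0), pool now (5, 11, 8, 3)


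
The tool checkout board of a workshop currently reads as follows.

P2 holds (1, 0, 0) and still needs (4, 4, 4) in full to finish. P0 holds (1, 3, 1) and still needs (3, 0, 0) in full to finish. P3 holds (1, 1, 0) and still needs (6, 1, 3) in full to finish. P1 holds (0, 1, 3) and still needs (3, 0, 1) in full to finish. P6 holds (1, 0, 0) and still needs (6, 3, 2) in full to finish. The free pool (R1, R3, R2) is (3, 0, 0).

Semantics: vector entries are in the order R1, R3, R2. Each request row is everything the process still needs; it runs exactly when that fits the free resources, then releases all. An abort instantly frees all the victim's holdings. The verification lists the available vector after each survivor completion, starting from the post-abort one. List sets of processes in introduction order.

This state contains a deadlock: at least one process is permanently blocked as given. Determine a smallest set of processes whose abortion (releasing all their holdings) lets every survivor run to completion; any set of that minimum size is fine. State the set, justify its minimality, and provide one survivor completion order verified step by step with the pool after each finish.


The answer: abort P3.
Key observation: aborting P3 returns (1, 1, 0), and P6 — hopeless before — runs at step 4 with the returned capacity in the pool.
Why nothing smaller works: aborting no one leaves the state deadlocked as given.
One survivor order: P0, P1, P2, P6. Walking it through (post-abort pool first):
  pool = (4, 1, 0)
  P0 needs (3, 0, 0) <= (4, 1, 0) -> finishes; pool += (1, 3, 1) = (5, 4, 1)
  P1 needs (3, 0, 1) <= (5, 4, 1) -> finishes; pool += (0, 1, 3) = (5, 5, 4)
  P2 needs (4, 4, 4) <= (5, 5, 4) -> finishes; pool += (1, 0, 0) = (6, 5, 4)
  P6 needs (6, 3, 2) <= (6, 5, 4) -> finishes; pool += (1, 0, 0) = (7, 5, 4)


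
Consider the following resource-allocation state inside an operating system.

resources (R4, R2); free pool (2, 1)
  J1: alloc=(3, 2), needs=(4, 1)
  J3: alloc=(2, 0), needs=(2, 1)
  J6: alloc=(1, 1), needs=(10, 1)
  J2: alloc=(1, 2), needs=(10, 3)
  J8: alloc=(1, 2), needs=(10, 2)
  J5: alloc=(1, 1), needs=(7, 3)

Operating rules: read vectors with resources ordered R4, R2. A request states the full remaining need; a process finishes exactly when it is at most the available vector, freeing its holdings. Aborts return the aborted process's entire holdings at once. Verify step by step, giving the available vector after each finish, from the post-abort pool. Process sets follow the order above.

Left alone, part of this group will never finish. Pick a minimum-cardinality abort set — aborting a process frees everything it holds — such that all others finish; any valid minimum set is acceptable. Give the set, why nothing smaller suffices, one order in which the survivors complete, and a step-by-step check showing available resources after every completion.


Abort J6 and J8.
Key observation: J2 could never have finished before the abort; with (2, 3) returned by J6 and J8, it fits at step 4.
No one abort is enough; case by case: J1 alone leaves J6 blocked (short on R4); J3 alone leaves J6 blocked (short on R4); J6 alone leaves J2 blocked (short on R4); J2 alone leaves J6 blocked (short on R4); J8 alone leaves J6 blocked (short on R4); J5 alone leaves J6 blocked (short on R4).
One survivor order: J3, J1, J5, J2. Verifying each step (post-abort pool first):
  pool = (4, 4)
  J3: need (2, 1) fits (4, 4); releases (2, 0), pool now (6, 4)
  J1: need (4, 1) fits (6, 4); releases (3, 2), pool now (9, 6)
  J5: need (7, 3) fits (9, 6); releases (1, 1), pool now (10, 7)
  J2: need (10, 3) fits (10, 7); releases (1, 2), pool now (11, 9)


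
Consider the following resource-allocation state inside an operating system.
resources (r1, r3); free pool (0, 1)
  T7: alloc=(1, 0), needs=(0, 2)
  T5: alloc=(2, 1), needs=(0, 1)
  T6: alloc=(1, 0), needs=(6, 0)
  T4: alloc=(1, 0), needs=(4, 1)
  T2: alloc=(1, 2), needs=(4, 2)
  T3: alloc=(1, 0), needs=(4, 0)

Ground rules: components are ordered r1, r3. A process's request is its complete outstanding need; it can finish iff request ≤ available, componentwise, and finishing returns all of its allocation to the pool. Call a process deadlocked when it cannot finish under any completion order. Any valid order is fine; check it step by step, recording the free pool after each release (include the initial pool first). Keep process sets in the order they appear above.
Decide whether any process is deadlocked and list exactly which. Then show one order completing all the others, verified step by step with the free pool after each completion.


The deadlocked set is T6, T4, T2 and T3.
Key observation: the pool after T5, T7 is (3, 2); every surviving request exceeds it in r1, so progress ends there.
The rest can finish in the order T5, T7. Step-by-step check:
  pool = (0, 1)
  run T5 (needs (0, 1), free (0, 1)); after release of (2, 1) the pool is (2, 2)
  run T7 (needs (0, 2), free (2, 2)); after release of (1, 0) the pool is (3, 2)
None of the blocked processes ever fits:
  T6 still needs (6, 0) but only (3, 2) is free — short on r1
  T4 still needs (4, 1) but only (3, 2) is free — short on r1
  T2 still needs (4, 2) but only (3, 2) is free — short on r1
  T3 still needs (4, 0) but only (3, 2) is free — short on r1


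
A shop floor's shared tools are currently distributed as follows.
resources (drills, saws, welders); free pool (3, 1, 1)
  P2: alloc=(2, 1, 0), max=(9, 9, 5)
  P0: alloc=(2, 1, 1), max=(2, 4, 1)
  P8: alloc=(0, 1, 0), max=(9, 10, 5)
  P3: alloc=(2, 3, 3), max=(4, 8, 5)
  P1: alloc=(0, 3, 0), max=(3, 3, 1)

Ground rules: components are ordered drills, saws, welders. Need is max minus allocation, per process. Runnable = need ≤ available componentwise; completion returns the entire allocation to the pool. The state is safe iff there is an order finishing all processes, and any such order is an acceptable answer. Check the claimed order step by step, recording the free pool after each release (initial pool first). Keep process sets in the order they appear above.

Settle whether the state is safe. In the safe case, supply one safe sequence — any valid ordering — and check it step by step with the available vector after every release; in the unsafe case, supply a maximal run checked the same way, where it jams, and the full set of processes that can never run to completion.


The state is SAFE; one workable sequence: P1, P0, P3, P2, P8.
Key observation: the first exact fit in this order is P1 — it needs (3, 0, 1) with (3, 1, 1) free, meeting a requested resource to the last unit.
Check, step by step:
  pool = (3, 1, 1)
  run P1 (needs (3, 0, 1), free (3, 1, 1)); after release of (0, 3, 0) the pool is (3, 4, 1)
  run P0 (needs (0, 3, 0), free (3, 4, 1)); after release of (2, 1, 1) the pool is (5, 5, 2)
  run P3 (needs (2, 5, 2), free (5, 5, 2)); after release of (2, 3, 3) the pool is (7, 8, 5)
  run P2 (needs (7, 8, 5), free (7, 8, 5)); after release of (2, 1, 0) the pool is (9, 9, 5)
  run P8 (needs (9, 9, 5), free (9, 9, 5)); after release of (0, 1, 0) the pool is (9, 10, 5)


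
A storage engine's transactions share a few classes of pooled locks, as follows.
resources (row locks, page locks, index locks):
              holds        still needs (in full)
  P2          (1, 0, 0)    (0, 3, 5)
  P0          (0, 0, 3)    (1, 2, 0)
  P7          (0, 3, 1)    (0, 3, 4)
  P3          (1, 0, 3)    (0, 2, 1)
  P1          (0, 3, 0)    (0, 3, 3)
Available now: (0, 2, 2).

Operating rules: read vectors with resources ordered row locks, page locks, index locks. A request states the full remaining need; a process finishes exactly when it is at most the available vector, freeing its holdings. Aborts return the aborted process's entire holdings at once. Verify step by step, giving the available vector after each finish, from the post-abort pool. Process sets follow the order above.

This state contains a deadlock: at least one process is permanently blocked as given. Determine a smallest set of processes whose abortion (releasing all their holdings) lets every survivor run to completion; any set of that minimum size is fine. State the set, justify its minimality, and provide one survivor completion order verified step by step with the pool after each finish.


Minimum abort set: P7.
Key observation: the returned (0, 3, 1) from P7 is what brings P1 — unrunnable before, under any order — into play at step 3.
Why nothing smaller works: aborting no one leaves the state deadlocked as given.
Survivors finish in the order: P3, P0, P1, P2. Check, step by step (pool after the aborts first):
  pool = (0, 5, 3)
  run P3 (needs (0, 2, 1), free (0, 5, 3)); after release of (1, 0, 3) the pool is (1, 5, 6)
  run P0 (needs (1, 2, 0), free (1, 5, 6)); after release of (0, 0, 3) the pool is (1, 5, 9)
  run P1 (needs (0, 3, 3), free (1, 5, 9)); after release of (0, 3, 0) the pool is (1, 8, 9)
  run P2 (needs (0, 3, 5), free (1, 8, 9)); after release of (1, 0, 0) the pool is (2, 8, 9)


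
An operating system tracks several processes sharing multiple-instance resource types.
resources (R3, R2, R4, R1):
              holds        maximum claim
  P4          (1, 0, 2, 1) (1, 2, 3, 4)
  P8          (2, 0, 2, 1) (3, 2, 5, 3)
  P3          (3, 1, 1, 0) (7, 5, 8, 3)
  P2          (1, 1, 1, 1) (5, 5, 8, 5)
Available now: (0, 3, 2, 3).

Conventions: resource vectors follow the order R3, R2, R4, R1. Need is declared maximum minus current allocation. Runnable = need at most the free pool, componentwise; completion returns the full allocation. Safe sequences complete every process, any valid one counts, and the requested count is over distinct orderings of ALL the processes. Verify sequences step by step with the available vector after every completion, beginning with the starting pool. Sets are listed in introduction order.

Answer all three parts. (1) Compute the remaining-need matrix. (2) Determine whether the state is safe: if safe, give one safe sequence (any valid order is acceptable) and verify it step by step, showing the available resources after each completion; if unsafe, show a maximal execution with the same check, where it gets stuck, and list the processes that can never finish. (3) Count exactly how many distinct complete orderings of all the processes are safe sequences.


(1) Need matrix, components ordered R3, R2, R4, R1:
  P4: (0, 2, 1, 3)
  P8: (1, 2, 3, 2)
  P3: (4, 4, 7, 3)
  P2: (4, 4, 7, 4)
(2) UNSAFE — no complete ordering exists.
Key observation: even finishing P4, P8 leaves just (3, 3, 6, 5) free — too little R3 for any of the remaining processes.
Going as far as possible: P4, P8; after that, nothing fits. Verifying each step:
  pool = (0, 3, 2, 3)
  run P4 (needs (0, 2, 1, 3), free (0, 3, 2, 3)); after release of (1, 0, 2, 1) the pool is (1, 3, 4, 4)
  run P8 (needs (1, 2, 3, 2), free (1, 3, 4, 4)); after release of (2, 0, 2, 1) the pool is (3, 3, 6, 5)
  blocked: P3 wants (4, 4, 7, 3), pool (3, 3, 6, 5) — not enough R3, R2 and R4
  blocked: P2 wants (4, 4, 7, 4), pool (3, 3, 6, 5) — not enough R3, R2 and R4
Permanently blocked: P3 and P2.
(3) Precisely 0 of the possible complete orderings are safe sequences.


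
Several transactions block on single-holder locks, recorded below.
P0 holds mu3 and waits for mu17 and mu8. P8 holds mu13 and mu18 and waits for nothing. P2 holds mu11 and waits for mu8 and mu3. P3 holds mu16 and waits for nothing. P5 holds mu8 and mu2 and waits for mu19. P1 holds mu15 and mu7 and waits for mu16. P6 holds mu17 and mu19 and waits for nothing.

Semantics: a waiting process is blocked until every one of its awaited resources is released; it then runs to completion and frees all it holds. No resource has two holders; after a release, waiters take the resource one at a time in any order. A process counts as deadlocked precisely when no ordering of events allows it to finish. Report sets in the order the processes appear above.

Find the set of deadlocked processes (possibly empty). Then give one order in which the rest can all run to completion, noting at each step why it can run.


No process is deadlocked.
Key observation: the wait relation is loop-free; peeling off processes with no waits unwinds the whole state.
One completion order for the rest: P6, P5, P0, P3, P1, P8, P2.
Step-by-step check:
  run P6 (it waits on nothing); releases mu17 and mu19
  run P5 (all its waits — mu19 — are resolved); releases mu8 and mu2
  run P0 (all its waits — mu17 and mu8 — are resolved); releases mu3
  run P3 (it waits on nothing); releases mu16
  run P1 (all its waits — mu16 — are resolved); releases mu15 and mu7
  run P8 (it waits on nothing); releases mu13 and mu18
  run P2 (all its waits — mu8 and mu3 — are resolved); releases mu11


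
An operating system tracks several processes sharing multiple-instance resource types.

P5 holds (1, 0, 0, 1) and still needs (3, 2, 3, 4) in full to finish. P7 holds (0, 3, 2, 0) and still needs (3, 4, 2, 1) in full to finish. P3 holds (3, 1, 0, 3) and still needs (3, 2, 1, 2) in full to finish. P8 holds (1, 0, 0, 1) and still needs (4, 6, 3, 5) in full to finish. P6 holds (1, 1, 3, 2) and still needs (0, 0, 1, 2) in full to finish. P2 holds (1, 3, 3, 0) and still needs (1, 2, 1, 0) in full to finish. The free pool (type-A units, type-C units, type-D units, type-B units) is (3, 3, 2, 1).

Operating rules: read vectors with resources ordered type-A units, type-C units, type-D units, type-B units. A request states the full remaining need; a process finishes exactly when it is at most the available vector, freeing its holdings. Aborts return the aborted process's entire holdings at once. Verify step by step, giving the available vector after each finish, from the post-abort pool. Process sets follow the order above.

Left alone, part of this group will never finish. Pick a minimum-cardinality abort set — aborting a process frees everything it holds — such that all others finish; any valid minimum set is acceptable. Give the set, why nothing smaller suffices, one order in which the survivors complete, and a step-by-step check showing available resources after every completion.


Minimum abort set: P6.
Key observation: no ordering could ever have run P3 before the abort of P6; with (1, 1, 3, 2) back in the pool it fits at step 1.
Why nothing smaller works: aborting no one leaves the state deadlocked as given.
One survivor order: P3, P7, P8, P5, P2. Step-by-step check (post-abort pool first):
  pool = (4, 4, 5, 3)
  run P3 (needs (3, 2, 1, 2), free (4, 4, 5, 3)); after release of (3, 1, 0, 3) the pool is (7, 5, 5, 6)
  run P7 (needs (3, 4, 2, 1), free (7, 5, 5, 6)); after release of (0, 3, 2, 0) the pool is (7, 8, 7, 6)
  run P8 (needs (4, 6, 3, 5), free (7, 8, 7, 6)); after release of (1, 0, 0, 1) the pool is (8, 8, 7, 7)
  run P5 (needs (3, 2, 3, 4), free (8, 8, 7, 7)); after release of (1, 0, 0, 1) the pool is (9, 8, 7, 8)
  run P2 (needs (1, 2, 1, 0), free (9, 8, 7, 8)); after release of (1, 3, 3, 0) the pool is (10, 11, 10, 8)


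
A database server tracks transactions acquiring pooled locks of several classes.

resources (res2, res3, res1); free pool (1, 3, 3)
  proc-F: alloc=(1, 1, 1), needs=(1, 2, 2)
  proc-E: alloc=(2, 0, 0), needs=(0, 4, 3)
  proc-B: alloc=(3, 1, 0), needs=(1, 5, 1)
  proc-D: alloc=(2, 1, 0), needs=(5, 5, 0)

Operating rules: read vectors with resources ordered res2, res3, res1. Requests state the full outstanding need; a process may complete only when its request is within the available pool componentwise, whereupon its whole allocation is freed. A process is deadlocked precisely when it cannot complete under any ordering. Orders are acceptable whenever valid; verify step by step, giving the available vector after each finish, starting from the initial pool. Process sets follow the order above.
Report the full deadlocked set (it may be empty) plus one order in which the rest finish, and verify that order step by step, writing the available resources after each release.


Deadlocked set: proc-B and proc-D.
Key observation: the pool after proc-F, proc-E is (4, 4, 4); every surviving request exceeds it in res3, so progress ends there.
The rest can finish in the order proc-F, proc-E. Walking it through:
  pool = (1, 3, 3)
  proc-F needs (1, 2, 2) <= (1, 3, 3) -> finishes; pool += (1, 1, 1) = (2, 4, 4)
  proc-E needs (0, 4, 3) <= (2, 4, 4) -> finishes; pool += (2, 0, 0) = (4, 4, 4)
The stuck group stays short no matter what:
  proc-B cannot run: need (1, 5, 1) vs free (4, 4, 4) (insufficient res3)
  proc-D cannot run: need (5, 5, 0) vs free (4, 4, 4) (insufficient res2 and res3)


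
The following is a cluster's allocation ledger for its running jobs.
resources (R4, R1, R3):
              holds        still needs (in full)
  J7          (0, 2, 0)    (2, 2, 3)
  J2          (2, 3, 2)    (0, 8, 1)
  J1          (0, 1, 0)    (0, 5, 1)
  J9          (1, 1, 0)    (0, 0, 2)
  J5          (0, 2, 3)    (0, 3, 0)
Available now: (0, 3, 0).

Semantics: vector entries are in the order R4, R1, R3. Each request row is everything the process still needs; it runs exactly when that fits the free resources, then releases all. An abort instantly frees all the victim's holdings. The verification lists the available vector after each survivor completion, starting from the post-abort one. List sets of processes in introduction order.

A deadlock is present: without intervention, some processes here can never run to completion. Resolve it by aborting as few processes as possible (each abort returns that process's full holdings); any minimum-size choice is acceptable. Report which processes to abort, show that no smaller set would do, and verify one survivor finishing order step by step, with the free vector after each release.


Abort J2.
Key observation: the deadlocked J7 becomes finishable only because J2 released (2, 3, 2); it completes at step 4 below.
Why nothing smaller works: aborting no one leaves the state deadlocked as given.
Survivors finish in the order: J5, J1, J9, J7. Step-by-step check (pool after the aborts first):
  pool = (2, 6, 2)
  run J5 (needs (0, 3, 0), free (2, 6, 2)); after release of (0, 2, 3) the pool is (2, 8, 5)
  run J1 (needs (0, 5, 1), free (2, 8, 5)); after release of (0, 1, 0) the pool is (2, 9, 5)
  run J9 (needs (0, 0, 2), free (2, 9, 5)); after release of (1, 1, 0) the pool is (3, 10, 5)
  run J7 (needs (2, 2, 3), free (3, 10, 5)); after release of (0, 2, 0) the pool is (3, 12, 5)


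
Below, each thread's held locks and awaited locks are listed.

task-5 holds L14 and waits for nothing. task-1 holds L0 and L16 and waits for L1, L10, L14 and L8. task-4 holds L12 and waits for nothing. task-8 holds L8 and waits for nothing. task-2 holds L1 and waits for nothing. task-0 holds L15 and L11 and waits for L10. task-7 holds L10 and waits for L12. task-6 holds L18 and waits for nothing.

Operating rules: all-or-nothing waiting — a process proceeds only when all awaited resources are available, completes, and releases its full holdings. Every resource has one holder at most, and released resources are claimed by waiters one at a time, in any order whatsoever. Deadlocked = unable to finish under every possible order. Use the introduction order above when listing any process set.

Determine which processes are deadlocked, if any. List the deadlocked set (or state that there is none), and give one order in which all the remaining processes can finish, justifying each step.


The deadlocked set is empty.
Key observation: although several processes wait, no cycle exists — each chain bottoms out at a free runner.
The rest can finish in the order task-4, task-6, task-8, task-7, task-2, task-0, task-5, task-1.
Walking it through:
  run task-4 (it waits on nothing); releases L12
  run task-6 (it waits on nothing); releases L18
  run task-8 (it waits on nothing); releases L8
  run task-7 (all its waits — L12 — are resolved); releases L10
  run task-2 (it waits on nothing); releases L1
  run task-0 (all its waits — L10 — are resolved); releases L15 and L11
  run task-5 (it waits on nothing); releases L14
  run task-1 (all its waits — L1, L10, L14 and L8 — are resolved); releases L0 and L16


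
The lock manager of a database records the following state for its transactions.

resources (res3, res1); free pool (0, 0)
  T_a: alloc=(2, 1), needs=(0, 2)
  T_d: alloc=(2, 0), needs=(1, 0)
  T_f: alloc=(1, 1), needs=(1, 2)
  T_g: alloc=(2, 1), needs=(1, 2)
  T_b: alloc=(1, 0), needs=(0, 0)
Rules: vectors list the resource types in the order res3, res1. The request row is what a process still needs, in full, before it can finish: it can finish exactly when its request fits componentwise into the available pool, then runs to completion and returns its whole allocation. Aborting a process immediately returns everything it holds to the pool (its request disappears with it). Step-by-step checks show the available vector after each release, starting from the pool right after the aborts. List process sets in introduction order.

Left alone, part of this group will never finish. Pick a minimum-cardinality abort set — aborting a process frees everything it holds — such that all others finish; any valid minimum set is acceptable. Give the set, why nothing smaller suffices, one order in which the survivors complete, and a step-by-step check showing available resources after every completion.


Minimum abort set: T_a and T_g.
Key observation: the deadlocked T_f becomes finishable only because T_a and T_g released (4, 2); it completes at step 1 below.
Minimality, checking each single-abort alternative: T_a alone leaves T_f blocked (short on res1); T_d alone leaves T_a blocked (short on res1); T_f alone leaves T_a blocked (short on res1); T_g alone leaves T_a blocked (short on res1); T_b alone leaves T_a blocked (short on res1).
The survivors complete as T_f, T_b, T_d. Verifying each step (starting from the post-abort pool):
  pool = (4, 2)
  T_f: need (1, 2) fits (4, 2); releases (1, 1), pool now (5, 3)
  T_b: need (0, 0) fits (5, 3); releases (1, 0), pool now (6, 3)
  T_d: need (1, 0) fits (6, 3); releases (2, 0), pool now (8, 3)


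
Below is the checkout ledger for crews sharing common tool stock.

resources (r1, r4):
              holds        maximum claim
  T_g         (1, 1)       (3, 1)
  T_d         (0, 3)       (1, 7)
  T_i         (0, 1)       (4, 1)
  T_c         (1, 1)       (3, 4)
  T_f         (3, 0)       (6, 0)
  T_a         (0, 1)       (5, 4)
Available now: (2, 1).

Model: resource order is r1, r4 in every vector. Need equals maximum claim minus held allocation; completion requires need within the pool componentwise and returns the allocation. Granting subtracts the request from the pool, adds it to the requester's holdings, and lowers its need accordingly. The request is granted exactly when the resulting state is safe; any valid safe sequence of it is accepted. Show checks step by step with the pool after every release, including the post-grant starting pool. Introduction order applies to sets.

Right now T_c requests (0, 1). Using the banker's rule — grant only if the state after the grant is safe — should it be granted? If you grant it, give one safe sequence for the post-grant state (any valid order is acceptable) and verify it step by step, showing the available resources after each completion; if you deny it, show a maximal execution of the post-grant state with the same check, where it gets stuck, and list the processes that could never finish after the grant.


GRANT: granting preserves safety; a valid post-grant sequence is T_g, T_f, T_i, T_c, T_a, T_d.
Key observation: granting shrinks the pool to (2, 0), yet T_g still fits and the chain goes through.
Check on the post-grant state, step by step:
  pool = (2, 0)
  T_g: need (2, 0) fits (2, 0); releases (1, 1), pool now (3, 1)
  T_f: need (3, 0) fits (3, 1); releases (3, 0), pool now (6, 1)
  T_i: need (4, 0) fits (6, 1); releases (0, 1), pool now (6, 2)
  T_c: need (2, 2) fits (6, 2); releases (1, 2), pool now (7, 4)
  T_a: need (5, 3) fits (7, 4); releases (0, 1), pool now (7, 5)
  T_d: need (1, 4) fits (7, 5); releases (0, 3), pool now (7, 8)


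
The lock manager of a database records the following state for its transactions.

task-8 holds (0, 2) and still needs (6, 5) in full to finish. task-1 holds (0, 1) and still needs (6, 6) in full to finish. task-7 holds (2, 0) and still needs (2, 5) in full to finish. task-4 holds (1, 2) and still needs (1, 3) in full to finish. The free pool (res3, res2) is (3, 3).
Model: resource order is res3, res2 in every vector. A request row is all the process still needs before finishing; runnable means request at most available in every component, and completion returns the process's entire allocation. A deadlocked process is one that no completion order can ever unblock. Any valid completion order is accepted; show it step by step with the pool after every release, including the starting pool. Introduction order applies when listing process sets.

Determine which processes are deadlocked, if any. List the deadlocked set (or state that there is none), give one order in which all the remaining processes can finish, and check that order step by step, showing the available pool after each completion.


The deadlocked set is empty.
Key observation: starting with task-4, each completion frees enough for the next — no one is permanently blocked.
One completion order for the rest: task-4, task-7, task-8, task-1. Check, step by step:
  pool = (3, 3)
  run task-4 (needs (1, 3), free (3, 3)); after release of (1, 2) the pool is (4, 5)
  run task-7 (needs (2, 5), free (4, 5)); after release of (2, 0) the pool is (6, 5)
  run task-8 (needs (6, 5), free (6, 5)); after release of (0, 2) the pool is (6, 7)
  run task-1 (needs (6, 6), free (6, 7)); after release of (0, 1) the pool is (6, 8)


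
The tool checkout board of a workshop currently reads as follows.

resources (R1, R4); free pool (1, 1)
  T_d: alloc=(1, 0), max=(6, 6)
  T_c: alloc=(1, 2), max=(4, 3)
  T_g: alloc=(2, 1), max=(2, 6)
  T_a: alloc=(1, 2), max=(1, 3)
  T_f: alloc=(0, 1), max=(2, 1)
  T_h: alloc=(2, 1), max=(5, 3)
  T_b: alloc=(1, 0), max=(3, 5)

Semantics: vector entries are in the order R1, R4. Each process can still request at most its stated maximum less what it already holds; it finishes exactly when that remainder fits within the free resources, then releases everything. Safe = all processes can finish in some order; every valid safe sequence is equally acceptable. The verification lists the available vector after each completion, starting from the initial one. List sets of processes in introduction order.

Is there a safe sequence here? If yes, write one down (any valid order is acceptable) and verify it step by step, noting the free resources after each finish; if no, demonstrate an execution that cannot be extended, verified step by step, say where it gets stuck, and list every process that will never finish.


UNSAFE — no complete ordering exists.
Key observation: after T_a, T_f the pool peaks at (2, 4), and each blocked process is short somewhere: T_d on R1, R4; T_c on R1; T_g on R4; T_h on R1; T_b on R4.
A maximal execution: T_a, T_f — then nothing else fits. Check, step by step:
  pool = (1, 1)
  run T_a (needs (0, 1), free (1, 1)); after release of (1, 2) the pool is (2, 3)
  run T_f (needs (2, 0), free (2, 3)); after release of (0, 1) the pool is (2, 4)
  T_d still needs (5, 6) but only (2, 4) is free — short on R1 and R4
  T_c still needs (3, 1) but only (2, 4) is free — short on R1
  T_g still needs (0, 5) but only (2, 4) is free — short on R4
  T_h still needs (3, 2) but only (2, 4) is free — short on R1
  T_b still needs (2, 5) but only (2, 4) is free — short on R4
Processes that can never finish: T_d, T_c, T_g, T_h and T_b.


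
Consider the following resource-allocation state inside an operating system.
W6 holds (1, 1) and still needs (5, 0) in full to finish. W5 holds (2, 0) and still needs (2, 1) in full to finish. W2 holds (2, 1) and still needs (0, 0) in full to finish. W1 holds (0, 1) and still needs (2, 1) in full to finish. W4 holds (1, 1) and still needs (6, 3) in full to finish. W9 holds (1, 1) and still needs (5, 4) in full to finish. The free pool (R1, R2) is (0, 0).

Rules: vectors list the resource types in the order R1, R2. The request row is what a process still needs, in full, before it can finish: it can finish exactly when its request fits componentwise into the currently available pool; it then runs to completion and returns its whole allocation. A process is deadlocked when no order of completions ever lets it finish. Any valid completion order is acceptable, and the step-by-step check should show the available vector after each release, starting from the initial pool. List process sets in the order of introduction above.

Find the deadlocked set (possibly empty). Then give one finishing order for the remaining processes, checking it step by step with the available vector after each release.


Deadlocked: W6, W4 and W9.
Key observation: the wall is R1: completing W2, W5, W1 brings the pool only to (4, 2), and all the rest need more.
The rest can finish in the order W2, W5, W1. Walking it through:
  pool = (0, 0)
  W2: need (0, 0) fits (0, 0); releases (2, 1), pool now (2, 1)
  W5: need (2, 1) fits (2, 1); releases (2, 0), pool now (4, 1)
  W1: need (2, 1) fits (4, 1); releases (0, 1), pool now (4, 2)
None of the blocked processes ever fits:
  W6 cannot run: need (5, 0) vs free (4, 2) (insufficient R1)
  W4 cannot run: need (6, 3) vs free (4, 2) (insufficient R1 and R2)
  W9 cannot run: need (5, 4) vs free (4, 2) (insufficient R1 and R2)


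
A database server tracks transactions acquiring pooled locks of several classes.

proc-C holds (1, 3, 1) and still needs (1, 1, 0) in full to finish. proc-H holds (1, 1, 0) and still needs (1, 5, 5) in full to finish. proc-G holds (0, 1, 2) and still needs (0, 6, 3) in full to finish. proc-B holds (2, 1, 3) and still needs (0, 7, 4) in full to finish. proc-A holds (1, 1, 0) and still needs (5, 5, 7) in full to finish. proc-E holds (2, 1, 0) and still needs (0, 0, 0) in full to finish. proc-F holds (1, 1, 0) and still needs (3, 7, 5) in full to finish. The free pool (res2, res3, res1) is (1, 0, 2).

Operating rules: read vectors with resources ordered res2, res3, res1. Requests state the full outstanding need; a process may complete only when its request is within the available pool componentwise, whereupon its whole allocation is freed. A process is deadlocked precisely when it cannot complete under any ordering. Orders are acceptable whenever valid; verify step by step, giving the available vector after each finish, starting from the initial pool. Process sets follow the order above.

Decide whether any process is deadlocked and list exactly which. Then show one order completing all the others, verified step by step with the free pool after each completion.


The deadlocked set is proc-H, proc-G, proc-B, proc-A and proc-F.
Key observation: after proc-E, proc-C complete, (4, 4, 3) is the best the pool ever gets, yet each leftover process wants more res3.
A valid finishing order for the others: proc-E, proc-C. Walking it through:
  pool = (1, 0, 2)
  run proc-E (needs (0, 0, 0), free (1, 0, 2)); after release of (2, 1, 0) the pool is (3, 1, 2)
  run proc-C (needs (1, 1, 0), free (3, 1, 2)); after release of (1, 3, 1) the pool is (4, 4, 3)
The blocked processes can never fit:
  proc-H still needs (1, 5, 5) but only (4, 4, 3) is free — short on res3 and res1
  proc-G still needs (0, 6, 3) but only (4, 4, 3) is free — short on res3
  proc-B still needs (0, 7, 4) but only (4, 4, 3) is free — short on res3 and res1
  proc-A still needs (5, 5, 7) but only (4, 4, 3) is free — short on res2, res3 and res1
  proc-F still needs (3, 7, 5) but only (4, 4, 3) is free — short on res3 and res1


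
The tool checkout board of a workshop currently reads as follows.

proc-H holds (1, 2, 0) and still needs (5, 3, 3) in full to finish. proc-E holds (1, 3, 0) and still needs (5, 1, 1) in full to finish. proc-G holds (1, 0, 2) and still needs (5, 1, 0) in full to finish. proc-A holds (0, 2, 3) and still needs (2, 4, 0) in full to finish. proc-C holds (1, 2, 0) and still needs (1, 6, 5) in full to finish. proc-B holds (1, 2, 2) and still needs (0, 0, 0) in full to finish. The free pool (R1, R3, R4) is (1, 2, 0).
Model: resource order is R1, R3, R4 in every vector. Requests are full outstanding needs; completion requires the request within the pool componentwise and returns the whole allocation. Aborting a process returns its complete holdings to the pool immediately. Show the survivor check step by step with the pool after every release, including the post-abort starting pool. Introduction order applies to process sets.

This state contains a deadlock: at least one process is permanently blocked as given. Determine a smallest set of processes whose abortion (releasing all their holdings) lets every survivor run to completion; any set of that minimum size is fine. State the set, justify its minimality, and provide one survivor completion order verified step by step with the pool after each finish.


The answer: abort proc-E and proc-G.
Key observation: the returned (2, 3, 2) from proc-E and proc-G is what brings proc-H — unrunnable before, under any order — into play at step 4.
Why nothing smaller works — every single abort fails: proc-H alone leaves proc-E blocked (short on R1); proc-E alone leaves proc-H blocked (short on R1); proc-G alone leaves proc-H blocked (short on R1); proc-A alone leaves proc-H blocked (short on R1); proc-C alone leaves proc-H blocked (short on R1); proc-B alone leaves proc-H blocked (short on R1).
One survivor order: proc-B, proc-A, proc-C, proc-H. Verifying each step (post-abort pool first):
  pool = (3, 5, 2)
  run proc-B (needs (0, 0, 0), free (3, 5, 2)); after release of (1, 2, 2) the pool is (4, 7, 4)
  run proc-A (needs (2, 4, 0), free (4, 7, 4)); after release of (0, 2, 3) the pool is (4, 9, 7)
  run proc-C (needs (1, 6, 5), free (4, 9, 7)); after release of (1, 2, 0) the pool is (5, 11, 7)
  run proc-H (needs (5, 3, 3), free (5, 11, 7)); after release of (1, 2, 0) the pool is (6, 13, 7)


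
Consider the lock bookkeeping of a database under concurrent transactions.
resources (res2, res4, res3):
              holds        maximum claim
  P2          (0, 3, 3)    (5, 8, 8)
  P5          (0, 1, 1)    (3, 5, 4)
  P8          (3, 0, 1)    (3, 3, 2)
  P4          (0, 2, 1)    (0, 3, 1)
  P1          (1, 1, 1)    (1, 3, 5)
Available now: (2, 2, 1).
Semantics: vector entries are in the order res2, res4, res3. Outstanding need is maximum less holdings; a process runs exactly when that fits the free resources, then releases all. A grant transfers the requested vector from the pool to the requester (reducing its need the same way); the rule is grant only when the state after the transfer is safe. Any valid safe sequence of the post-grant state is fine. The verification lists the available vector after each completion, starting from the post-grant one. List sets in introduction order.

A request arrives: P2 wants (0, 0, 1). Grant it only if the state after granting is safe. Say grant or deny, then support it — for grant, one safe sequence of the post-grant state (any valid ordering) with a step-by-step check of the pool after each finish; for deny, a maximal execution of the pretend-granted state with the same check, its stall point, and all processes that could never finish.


DENY — the pretend-granted state is unsafe.
Key observation: P4, P8 can finish, but then (5, 4, 2) is all there is, and the blocked group's res3 demands exceed it.
After a pretend grant, a maximal execution: P4, P8 — then nothing else fits. Step-by-step check:
  pool = (2, 2, 0)
  P4 needs (0, 1, 0) <= (2, 2, 0) -> finishes; pool += (0, 2, 1) = (2, 4, 1)
  P8 needs (0, 3, 1) <= (2, 4, 1) -> finishes; pool += (3, 0, 1) = (5, 4, 2)
  blocked: P2 wants (5, 5, 4), pool (5, 4, 2) — not enough res4 and res3
  blocked: P5 wants (3, 4, 3), pool (5, 4, 2) — not enough res3
  blocked: P1 wants (0, 2, 4), pool (5, 4, 2) — not enough res3
Post-grant, the permanently blocked set is P2, P5 and P1.


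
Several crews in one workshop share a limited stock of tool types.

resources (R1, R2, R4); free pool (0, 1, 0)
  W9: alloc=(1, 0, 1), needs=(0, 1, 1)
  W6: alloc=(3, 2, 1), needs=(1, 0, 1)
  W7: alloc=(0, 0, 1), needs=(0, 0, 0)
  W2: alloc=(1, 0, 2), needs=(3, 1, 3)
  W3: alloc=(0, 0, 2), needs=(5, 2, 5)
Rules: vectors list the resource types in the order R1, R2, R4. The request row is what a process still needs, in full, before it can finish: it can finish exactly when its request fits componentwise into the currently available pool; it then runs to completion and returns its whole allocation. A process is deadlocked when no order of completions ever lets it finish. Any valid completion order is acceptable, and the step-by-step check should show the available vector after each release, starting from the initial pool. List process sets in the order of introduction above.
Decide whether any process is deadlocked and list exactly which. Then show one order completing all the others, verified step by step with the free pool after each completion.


The deadlocked set is empty.
Key observation: W7 can run right away; the returned allocation unlocks the remaining processes in turn.
One completion order for the rest: W7, W9, W6, W2, W3. Verifying each step:
  pool = (0, 1, 0)
  W7 needs (0, 0, 0) <= (0, 1, 0) -> finishes; pool += (0, 0, 1) = (0, 1, 1)
  W9 needs (0, 1, 1) <= (0, 1, 1) -> finishes; pool += (1, 0, 1) = (1, 1, 2)
  W6 needs (1, 0, 1) <= (1, 1, 2) -> finishes; pool += (3, 2, 1) = (4, 3, 3)
  W2 needs (3, 1, 3) <= (4, 3, 3) -> finishes; pool += (1, 0, 2) = (5, 3, 5)
  W3 needs (5, 2, 5) <= (5, 3, 5) -> finishes; pool += (0, 0, 2) = (5, 3, 7)


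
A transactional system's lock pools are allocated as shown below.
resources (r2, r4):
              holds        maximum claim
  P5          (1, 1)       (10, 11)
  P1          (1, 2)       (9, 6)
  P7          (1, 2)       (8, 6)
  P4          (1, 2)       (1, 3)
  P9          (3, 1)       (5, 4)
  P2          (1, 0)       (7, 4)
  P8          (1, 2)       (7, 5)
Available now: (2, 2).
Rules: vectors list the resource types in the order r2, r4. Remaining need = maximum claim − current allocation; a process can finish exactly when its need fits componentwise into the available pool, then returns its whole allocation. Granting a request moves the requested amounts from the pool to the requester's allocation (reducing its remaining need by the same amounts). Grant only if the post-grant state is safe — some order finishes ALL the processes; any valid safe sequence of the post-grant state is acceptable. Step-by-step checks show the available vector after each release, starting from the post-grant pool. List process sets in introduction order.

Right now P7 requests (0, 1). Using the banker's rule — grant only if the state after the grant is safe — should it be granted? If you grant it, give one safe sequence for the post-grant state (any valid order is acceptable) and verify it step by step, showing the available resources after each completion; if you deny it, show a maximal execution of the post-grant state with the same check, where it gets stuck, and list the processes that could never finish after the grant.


GRANT — the state after the grant stays safe, e.g. via P4, P9, P8, P7, P1, P5, P2.
Key observation: the grant leaves (2, 1) free — enough for P4, whose release restarts the cascade.
Verifying the post-grant state step by step:
  pool = (2, 1)
  P4: need (0, 1) fits (2, 1); releases (1, 2), pool now (3, 3)
  P9: need (2, 3) fits (3, 3); releases (3, 1), pool now (6, 4)
  P8: need (6, 3) fits (6, 4); releases (1, 2), pool now (7, 6)
  P7: need (7, 3) fits (7, 6); releases (1, 3), pool now (8, 9)
  P1: need (8, 4) fits (8, 9); releases (1, 2), pool now (9, 11)
  P5: need (9, 10) fits (9, 11); releases (1, 1), pool now (10, 12)
  P2: need (6, 4) fits (10, 12); releases (1, 0), pool now (11, 12)
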